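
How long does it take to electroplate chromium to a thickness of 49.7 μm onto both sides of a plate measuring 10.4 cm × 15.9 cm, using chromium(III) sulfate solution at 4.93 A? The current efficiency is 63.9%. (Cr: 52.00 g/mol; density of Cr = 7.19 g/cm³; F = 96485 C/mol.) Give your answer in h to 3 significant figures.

5.80 h

Plated area = 2 × 10.4 × 15.9 = 330.7 cm²
Volume = 330.7 × 49.7×10⁻⁴ cm = 1.644 cm³
m(Cr) = 1.644 × 7.19 = 11.82 g
n(Cr) = 11.82 / 52.00 = 0.2273 mol; n(e⁻) = 3 × 0.2273 = 0.6819 mol
Q = 0.6819 × 96485 / 0.639 = 1.030×10^5 C
t = 1.030×10^5 / 4.93 = 20890 s = 5.80 h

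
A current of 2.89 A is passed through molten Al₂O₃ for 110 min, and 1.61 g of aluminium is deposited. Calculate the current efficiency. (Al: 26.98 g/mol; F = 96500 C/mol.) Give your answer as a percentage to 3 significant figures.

Q = 2.89 × 6600 = 19070 C
n(e⁻) = 19070 / 96500 = 0.1976 mol
Al³⁺ + 3e⁻ → Al, so theoretical n(Al) = 0.06587 mol → 1.777 g
Efficiency = 1.61 / 1.777 = 0.9060 = 90.6%

90.6%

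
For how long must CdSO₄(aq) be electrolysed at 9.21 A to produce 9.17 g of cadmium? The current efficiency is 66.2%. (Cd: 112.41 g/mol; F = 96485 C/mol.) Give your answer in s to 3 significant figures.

2580 s

n(Cd) = 9.17 / 112.41 = 0.08158 mol
Cd²⁺ + 2e⁻ → Cd, so n(e⁻) = 2 × 0.08158 = 0.1632 mol
Q = 0.1632 × 96485 / 0.662 = 23790 C
t = Q / I = 23790 / 9.21 = 2583 s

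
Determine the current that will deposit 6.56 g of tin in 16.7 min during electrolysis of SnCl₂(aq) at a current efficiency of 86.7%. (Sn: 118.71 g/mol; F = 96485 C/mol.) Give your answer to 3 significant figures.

12.3 A

n(Sn) = 6.56 / 118.71 = 0.05526 mol
Sn²⁺ + 2e⁻ → Sn, so n(e⁻) = 2 × 0.05526 = 0.1105 mol
Q = 0.1105 × 96485 / 0.867 = 12300 C
I = Q / t = 12300 / 1002 s = 12.3 A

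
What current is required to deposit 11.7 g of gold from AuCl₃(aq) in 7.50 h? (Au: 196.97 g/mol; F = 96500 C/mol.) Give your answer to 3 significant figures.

0.637 A

n(Au) = 11.7 / 196.97 = 0.05940 mol
Au³⁺ + 3e⁻ → Au, so n(e⁻) = 3 × 0.05940 = 0.1782 mol
Q = 0.1782 × 96500 = 17200 C
I = Q / t = 17200 / 27000 s = 0.637 A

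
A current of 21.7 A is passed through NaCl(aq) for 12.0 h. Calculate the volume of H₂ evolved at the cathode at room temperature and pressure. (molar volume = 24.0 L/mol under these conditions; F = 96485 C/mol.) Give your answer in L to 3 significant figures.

Q = It = 21.7 × 43200 = 9.374×10^5 C
n(e⁻) = Q/F = 9.374×10^5/96485 = 9.715 mol
2H⁺ + 2e⁻ → H₂, so n(H₂) = 9.715 / 2 = 4.858 mol
V = 4.858 × 24.0 = 116.6 L

117 L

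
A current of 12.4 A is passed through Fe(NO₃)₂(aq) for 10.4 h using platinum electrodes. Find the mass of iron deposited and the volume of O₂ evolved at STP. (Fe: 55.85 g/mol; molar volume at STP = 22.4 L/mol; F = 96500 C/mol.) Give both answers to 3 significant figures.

Q = 12.4 × 37440 = 4.643×10^5 C; n(e⁻) = 4.643×10^5 / 96500 = 4.811 mol
Cathode: Fe²⁺ + 2e⁻ → Fe → n(Fe) = 4.811/2 = 2.406 mol → 134 g
Anode: 2H₂O → O₂ + 4H⁺ + 4e⁻ → n(O₂) = 4.811/4 = 1.203 mol → 26.9 L

134 g Fe; 26.9 L O₂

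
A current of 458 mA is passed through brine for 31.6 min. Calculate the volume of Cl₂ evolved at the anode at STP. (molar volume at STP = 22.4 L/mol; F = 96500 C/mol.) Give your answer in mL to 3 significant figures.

Q = It = 0.458 × 1896 = 868.4 C
n(e⁻) = Q/F = 868.4/96500 = 0.008999 mol
2Cl⁻ → Cl₂ + 2e⁻, so n(Cl₂) = 0.008999 / 2 = 0.004500 mol
V = 0.004500 × 22.4 = 0.1008 L
= 101 mL

101 mL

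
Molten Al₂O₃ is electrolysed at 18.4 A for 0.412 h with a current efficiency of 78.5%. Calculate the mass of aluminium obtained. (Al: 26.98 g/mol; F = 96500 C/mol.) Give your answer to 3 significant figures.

2.00 g

Q = 18.4 × 1483.2 = 27290 C
n(e⁻) = 27290 / 96500 = 0.2828 mol
Al³⁺ + 3e⁻ → Al, so theoretical m(Al) = 0.09427 × 26.98 = 2.543 g
Actual mass = 78.5% × 2.543 = 2.00 g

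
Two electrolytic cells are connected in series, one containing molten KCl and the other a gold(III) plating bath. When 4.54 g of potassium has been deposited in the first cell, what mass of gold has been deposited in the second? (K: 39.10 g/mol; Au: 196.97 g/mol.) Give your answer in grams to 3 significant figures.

n(K) = 4.54 / 39.10 = 0.1161 mol
K⁺ + e⁻ → K, so n(e⁻) = 0.1161 mol
Since the cells are in series, n(e⁻) in the Au cell is also 0.1161 mol.
Au³⁺ + 3e⁻ → Au, so n(Au) = 0.1161 / 3 = 0.03870 mol
m(Au) = 0.03870 × 196.97 = 7.62 g

7.62 g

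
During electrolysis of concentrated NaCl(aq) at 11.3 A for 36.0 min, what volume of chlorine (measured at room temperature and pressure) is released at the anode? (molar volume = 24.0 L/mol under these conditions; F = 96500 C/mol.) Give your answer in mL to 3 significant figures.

Q = 11.3 A × 2160 s = 24410 C
Moles of electrons = 24410 / 96500 = 0.2530 mol
2Cl⁻ → Cl₂ + 2e⁻, so n(Cl₂) = 0.2530 / 2 = 0.1265 mol
V = 0.1265 × 24.0 = 3.036 L
= 3040 mL

3040 mL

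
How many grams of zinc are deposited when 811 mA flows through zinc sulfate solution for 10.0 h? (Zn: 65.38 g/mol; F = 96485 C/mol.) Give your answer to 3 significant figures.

Q = 0.811 A × 36000 s = 29200 C
n(e⁻) = 29200 / 96485 = 0.3026 mol
Zn²⁺ + 2e⁻ → Zn, so n(Zn) = 0.3026 / 2 = 0.1513 mol
m = 0.1513 × 65.38 = 9.89 g

9.89 g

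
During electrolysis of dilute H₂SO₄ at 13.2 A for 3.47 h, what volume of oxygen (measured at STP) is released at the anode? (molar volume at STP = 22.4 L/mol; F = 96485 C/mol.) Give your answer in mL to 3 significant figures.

9570 mL

Q = It = 13.2 × 12492 = 1.649×10^5 C
n(e⁻) = Q/F = 1.649×10^5/96485 = 1.709 mol
2H₂O → O₂ + 4H⁺ + 4e⁻, so n(O₂) = 1.709 / 4 = 0.4273 mol
V = 0.4273 × 22.4 = 9.572 L
= 9570 mL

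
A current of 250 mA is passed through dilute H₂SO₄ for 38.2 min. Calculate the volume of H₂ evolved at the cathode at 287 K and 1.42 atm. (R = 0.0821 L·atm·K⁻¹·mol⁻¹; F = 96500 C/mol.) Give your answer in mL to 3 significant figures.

Q = It = 0.250 × 2292 = 573.0 C
n(e⁻) = Q/F = 573.0/96500 = 0.005938 mol
2H⁺ + 2e⁻ → H₂, so n(H₂) = 0.005938 / 2 = 0.002969 mol
V = nRT/P = 0.002969 × 0.0821 × 287 / 1.42 = 0.04927 L
= 49.3 mL

49.3 mL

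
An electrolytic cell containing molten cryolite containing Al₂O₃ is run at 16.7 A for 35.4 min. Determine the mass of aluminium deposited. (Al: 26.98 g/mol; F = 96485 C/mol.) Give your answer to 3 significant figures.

3.31 g

Charge passed = 16.7 × 2124 = 35470 C
n(e⁻) = 35470 / 96485 = 0.3676 mol
Al³⁺ + 3e⁻ → Al, so n(Al) = 0.3676 / 3 = 0.1225 mol
m = 0.1225 × 26.98 = 3.31 g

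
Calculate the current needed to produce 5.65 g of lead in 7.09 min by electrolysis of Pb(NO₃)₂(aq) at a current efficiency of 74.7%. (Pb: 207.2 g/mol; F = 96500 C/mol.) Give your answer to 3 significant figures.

n(Pb) = 5.65 / 207.2 = 0.02727 mol
Pb²⁺ + 2e⁻ → Pb, so n(e⁻) = 2 × 0.02727 = 0.05454 mol
Q = 0.05454 × 96500 / 0.747 = 7046 C
I = Q / t = 7046 / 425.4 s = 16.6 A

16.6 A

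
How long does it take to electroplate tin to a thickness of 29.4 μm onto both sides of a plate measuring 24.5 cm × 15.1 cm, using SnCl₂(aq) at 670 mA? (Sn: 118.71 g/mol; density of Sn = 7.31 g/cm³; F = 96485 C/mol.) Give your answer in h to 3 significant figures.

Plated area = 2 × 24.5 × 15.1 = 739.9 cm²
Volume = 739.9 × 29.4×10⁻⁴ cm = 2.175 cm³
m(Sn) = 2.175 × 7.31 = 15.90 g
n(Sn) = 15.90 / 118.71 = 0.1339 mol; n(e⁻) = 2 × 0.1339 = 0.2678 mol
Q = 0.2678 × 96485 = 25840 C
t = 25840 / 0.670 = 38570 s = 10.7 h

10.7 h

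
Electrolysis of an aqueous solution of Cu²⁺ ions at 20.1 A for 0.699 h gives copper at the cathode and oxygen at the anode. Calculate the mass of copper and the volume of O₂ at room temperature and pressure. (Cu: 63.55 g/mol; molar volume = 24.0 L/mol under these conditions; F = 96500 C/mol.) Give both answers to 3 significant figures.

Q = 20.1 × 2516.4 = 50580 C; n(e⁻) = 50580 / 96500 = 0.5241 mol
Cathode: Cu²⁺ + 2e⁻ → Cu → n(Cu) = 0.5241/2 = 0.2621 mol → 16.7 g
Anode: 2H₂O → O₂ + 4H⁺ + 4e⁻ → n(O₂) = 0.5241/4 = 0.1310 mol → 3.14 L

16.7 g Cu; 3.14 L O₂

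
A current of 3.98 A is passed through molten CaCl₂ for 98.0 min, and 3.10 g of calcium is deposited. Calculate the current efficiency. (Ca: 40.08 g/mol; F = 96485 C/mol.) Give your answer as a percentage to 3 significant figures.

63.8%

Q = 3.98 × 5880 = 23400 C
n(e⁻) = 23400 / 96485 = 0.2425 mol
Ca²⁺ + 2e⁻ → Ca, so theoretical n(Ca) = 0.1213 mol → 4.862 g
Efficiency = 3.10 / 4.862 = 0.6376 = 63.8%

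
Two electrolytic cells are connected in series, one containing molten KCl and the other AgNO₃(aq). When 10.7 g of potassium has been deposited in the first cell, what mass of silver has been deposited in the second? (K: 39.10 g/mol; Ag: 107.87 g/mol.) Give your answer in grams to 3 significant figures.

n(K) = 10.7 / 39.10 = 0.2737 mol
K⁺ + e⁻ → K, so n(e⁻) = 0.2737 mol
Since the cells are in series, n(e⁻) in the Ag cell is also 0.2737 mol.
Ag⁺ + e⁻ → Ag, so n(Ag) = 0.2737 mol
m(Ag) = 0.2737 × 107.87 = 29.5 g

29.5 g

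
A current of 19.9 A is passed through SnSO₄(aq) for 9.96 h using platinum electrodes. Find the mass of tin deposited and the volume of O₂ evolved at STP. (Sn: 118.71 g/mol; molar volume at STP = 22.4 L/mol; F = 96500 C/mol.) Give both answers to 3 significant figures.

Q = 19.9 × 35856 = 7.135×10^5 C; n(e⁻) = 7.135×10^5 / 96500 = 7.394 mol
Cathode: Sn²⁺ + 2e⁻ → Sn → n(Sn) = 7.394/2 = 3.697 mol → 439 g
Anode: 2H₂O → O₂ + 4H⁺ + 4e⁻ → n(O₂) = 7.394/4 = 1.849 mol → 41.4 L

439 g Sn; 41.4 L O₂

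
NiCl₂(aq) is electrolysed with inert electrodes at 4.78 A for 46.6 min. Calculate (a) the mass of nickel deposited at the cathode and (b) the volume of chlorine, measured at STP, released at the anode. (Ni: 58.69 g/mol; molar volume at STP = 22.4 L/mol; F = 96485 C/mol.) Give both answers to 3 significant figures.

4.06 g Ni; 1.55 L Cl₂

Q = 4.78 × 2796 = 13360 C; n(e⁻) = 13360 / 96485 = 0.1385 mol
Cathode: Ni²⁺ + 2e⁻ → Ni → n(Ni) = 0.1385/2 = 0.06925 mol → 4.06 g
Anode: 2Cl⁻ → Cl₂ + 2e⁻ → n(Cl₂) = 0.1385/2 = 0.06925 mol → 1.55 L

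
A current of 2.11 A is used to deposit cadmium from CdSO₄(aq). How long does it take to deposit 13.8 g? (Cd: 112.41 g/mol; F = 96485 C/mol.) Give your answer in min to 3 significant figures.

187 min

n(Cd) = 13.8 / 112.41 = 0.1228 mol
Cd²⁺ + 2e⁻ → Cd, so n(e⁻) = 2 × 0.1228 = 0.2456 mol
Q = 0.2456 × 96485 = 23700 C
t = Q / I = 23700 / 2.11 = 11230 s = 187 min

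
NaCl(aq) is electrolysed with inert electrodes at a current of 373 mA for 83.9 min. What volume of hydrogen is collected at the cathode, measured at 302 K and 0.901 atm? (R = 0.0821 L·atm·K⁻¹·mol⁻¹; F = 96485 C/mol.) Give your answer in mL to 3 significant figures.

268 mL

Q = 0.373 A × 5034 s = 1878 C
n(e⁻) = 1878 / 96485 = 0.01946 mol
2H⁺ + 2e⁻ → H₂, so n(H₂) = 0.01946 / 2 = 0.009730 mol
V = nRT/P = 0.009730 × 0.0821 × 302 / 0.901 = 0.2678 L
= 268 mL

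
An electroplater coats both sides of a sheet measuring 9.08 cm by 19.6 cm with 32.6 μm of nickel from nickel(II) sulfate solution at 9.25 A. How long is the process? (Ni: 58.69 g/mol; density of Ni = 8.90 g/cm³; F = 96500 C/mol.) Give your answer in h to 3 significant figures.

Plated area = 2 × 9.08 × 19.6 = 355.9 cm²
Volume = 355.9 × 32.6×10⁻⁴ cm = 1.160 cm³
m(Ni) = 1.160 × 8.90 = 10.32 g
n(Ni) = 10.32 / 58.69 = 0.1758 mol; n(e⁻) = 2 × 0.1758 = 0.3516 mol
Q = 0.3516 × 96500 = 33930 C
t = 33930 / 9.25 = 3668 s = 1.02 h

1.02 h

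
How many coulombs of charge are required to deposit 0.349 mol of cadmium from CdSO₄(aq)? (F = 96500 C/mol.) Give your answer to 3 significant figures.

Cd²⁺ + 2e⁻ → Cd, so n(e⁻) = 2 × 0.349 = 0.6980 mol
Q = 0.6980 × 96500 = 67360 C

67400 C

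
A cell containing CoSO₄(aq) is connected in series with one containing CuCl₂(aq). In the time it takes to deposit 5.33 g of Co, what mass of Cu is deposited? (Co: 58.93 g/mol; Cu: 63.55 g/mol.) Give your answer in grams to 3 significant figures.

n(Co) = 5.33 / 58.93 = 0.09045 mol
Co²⁺ + 2e⁻ → Co, so n(e⁻) = 2 × 0.09045 = 0.1809 mol
In series, the same 0.1809 mol of electrons flows through the second cell.
Cu²⁺ + 2e⁻ → Cu, so n(Cu) = 0.1809 / 2 = 0.09045 mol
m(Cu) = 0.09045 × 63.55 = 5.75 g

5.75 g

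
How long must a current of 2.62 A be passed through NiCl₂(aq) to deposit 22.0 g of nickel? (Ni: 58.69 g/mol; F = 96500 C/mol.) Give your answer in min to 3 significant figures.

n(Ni) = 22.0 / 58.69 = 0.3749 mol
Ni²⁺ + 2e⁻ → Ni, so n(e⁻) = 2 × 0.3749 = 0.7498 mol
Q = 0.7498 × 96500 = 72360 C
t = Q / I = 72360 / 2.62 = 27620 s = 460 min

460 min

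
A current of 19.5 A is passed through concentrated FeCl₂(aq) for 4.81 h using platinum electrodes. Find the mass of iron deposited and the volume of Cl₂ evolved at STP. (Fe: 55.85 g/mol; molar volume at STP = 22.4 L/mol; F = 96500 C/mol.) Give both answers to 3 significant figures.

Q = 19.5 × 17316 = 3.377×10^5 C; n(e⁻) = 3.377×10^5 / 96500 = 3.499 mol
Cathode: Fe²⁺ + 2e⁻ → Fe → n(Fe) = 3.499/2 = 1.750 mol → 97.7 g
Anode: 2Cl⁻ → Cl₂ + 2e⁻ → n(Cl₂) = 3.499/2 = 1.750 mol → 39.2 L

97.7 g Fe; 39.2 L Cl₂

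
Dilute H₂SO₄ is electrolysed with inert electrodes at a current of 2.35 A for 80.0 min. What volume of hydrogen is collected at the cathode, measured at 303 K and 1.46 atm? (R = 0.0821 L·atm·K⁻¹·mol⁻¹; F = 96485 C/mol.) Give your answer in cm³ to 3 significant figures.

Q = It = 2.35 × 4800 = 11280 C
Moles of electrons = 11280 / 96485 = 0.1169 mol
2H⁺ + 2e⁻ → H₂, so n(H₂) = 0.1169 / 2 = 0.05845 mol
V = nRT/P = 0.05845 × 0.0821 × 303 / 1.46 = 0.9959 L
= 996 cm³

996 cm³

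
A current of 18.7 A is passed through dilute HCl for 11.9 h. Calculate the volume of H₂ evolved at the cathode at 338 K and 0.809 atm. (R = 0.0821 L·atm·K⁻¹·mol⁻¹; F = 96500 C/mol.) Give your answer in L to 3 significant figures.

Q = 18.7 A × 42840 s = 8.011×10^5 C
n(e⁻) = 8.011×10^5 / 96500 = 8.302 mol
2H⁺ + 2e⁻ → H₂, so n(H₂) = 8.302 / 2 = 4.151 mol
V = nRT/P = 4.151 × 0.0821 × 338 / 0.809 = 142.4 L

142 L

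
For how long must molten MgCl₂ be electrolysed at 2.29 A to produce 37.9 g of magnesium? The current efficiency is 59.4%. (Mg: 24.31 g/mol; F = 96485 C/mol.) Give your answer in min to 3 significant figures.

n(Mg) = 37.9 / 24.31 = 1.559 mol
Mg²⁺ + 2e⁻ → Mg, so n(e⁻) = 2 × 1.559 = 3.118 mol
Q = 3.118 × 96485 / 0.594 = 5.065×10^5 C
t = Q / I = 5.065×10^5 / 2.29 = 2.212×10^5 s = 3690 min

3690 min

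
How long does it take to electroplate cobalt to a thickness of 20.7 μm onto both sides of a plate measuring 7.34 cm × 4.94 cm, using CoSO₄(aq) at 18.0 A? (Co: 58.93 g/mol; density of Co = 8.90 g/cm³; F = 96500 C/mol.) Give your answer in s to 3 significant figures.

243 s

Plated area = 2 × 7.34 × 4.94 = 72.52 cm²
Volume = 72.52 × 20.7×10⁻⁴ cm = 0.1501 cm³
m(Co) = 0.1501 × 8.90 = 1.336 g
n(Co) = 1.336 / 58.93 = 0.02267 mol; n(e⁻) = 2 × 0.02267 = 0.04534 mol
Q = 0.04534 × 96500 = 4375 C
t = 4375 / 18.0 = 243.1 s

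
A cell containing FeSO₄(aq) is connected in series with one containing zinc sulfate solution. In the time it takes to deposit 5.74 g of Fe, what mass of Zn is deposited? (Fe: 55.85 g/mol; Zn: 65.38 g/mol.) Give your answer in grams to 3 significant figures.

6.72 g

n(Fe) = 5.74 / 55.85 = 0.1028 mol
Fe²⁺ + 2e⁻ → Fe, so n(e⁻) = 2 × 0.1028 = 0.2056 mol
Since the cells are in series, n(e⁻) in the Zn cell is also 0.2056 mol.
Zn²⁺ + 2e⁻ → Zn, so n(Zn) = 0.2056 / 2 = 0.1028 mol
m(Zn) = 0.1028 × 65.38 = 6.72 g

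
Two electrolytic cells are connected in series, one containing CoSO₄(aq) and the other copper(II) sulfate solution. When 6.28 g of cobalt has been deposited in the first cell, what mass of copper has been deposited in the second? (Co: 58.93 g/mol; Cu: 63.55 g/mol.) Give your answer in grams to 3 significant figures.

6.77 g

n(Co) = 6.28 / 58.93 = 0.1066 mol
Co²⁺ + 2e⁻ → Co, so n(e⁻) = 2 × 0.1066 = 0.2132 mol
In series, the same 0.2132 mol of electrons flows through the second cell.
Cu²⁺ + 2e⁻ → Cu, so n(Cu) = 0.2132 / 2 = 0.1066 mol
m(Cu) = 0.1066 × 63.55 = 6.77 g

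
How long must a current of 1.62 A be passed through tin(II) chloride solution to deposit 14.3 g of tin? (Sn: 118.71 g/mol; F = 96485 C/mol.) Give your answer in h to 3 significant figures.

n(Sn) = 14.3 / 118.71 = 0.1205 mol
Sn²⁺ + 2e⁻ → Sn, so n(e⁻) = 2 × 0.1205 = 0.2410 mol
Q = 0.2410 × 96485 = 23250 C
t = Q / I = 23250 / 1.62 = 14350 s = 3.99 h

3.99 h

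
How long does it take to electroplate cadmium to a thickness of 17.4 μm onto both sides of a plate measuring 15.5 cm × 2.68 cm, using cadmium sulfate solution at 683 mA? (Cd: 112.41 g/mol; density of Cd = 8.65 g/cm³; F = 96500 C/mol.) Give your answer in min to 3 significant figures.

52.4 min

Plated area = 2 × 15.5 × 2.68 = 83.08 cm²
Volume = 83.08 × 17.4×10⁻⁴ cm = 0.1446 cm³
m(Cd) = 0.1446 × 8.65 = 1.251 g
n(Cd) = 1.251 / 112.41 = 0.01113 mol; n(e⁻) = 2 × 0.01113 = 0.02226 mol
Q = 0.02226 × 96500 = 2148 C
t = 2148 / 0.683 = 3145 s = 52.4 min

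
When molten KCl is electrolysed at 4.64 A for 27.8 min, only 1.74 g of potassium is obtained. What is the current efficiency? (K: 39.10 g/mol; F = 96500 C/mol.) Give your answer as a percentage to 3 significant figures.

Q = 4.64 × 1668 = 7740 C
n(e⁻) = 7740 / 96500 = 0.08021 mol
K⁺ + e⁻ → K, so theoretical n(K) = 0.08021 mol → 3.136 g
Efficiency = 1.74 / 3.136 = 0.5548 = 55.5%

55.5%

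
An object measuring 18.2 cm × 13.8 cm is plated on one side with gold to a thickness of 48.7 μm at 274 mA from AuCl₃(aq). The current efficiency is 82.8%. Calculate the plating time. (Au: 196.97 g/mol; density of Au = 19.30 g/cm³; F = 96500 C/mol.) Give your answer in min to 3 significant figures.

2550 min

Plated area = 18.2 × 13.8 = 251.2 cm²
Volume = 251.2 × 48.7×10⁻⁴ cm = 1.223 cm³
m(Au) = 1.223 × 19.30 = 23.60 g
n(Au) = 23.60 / 196.97 = 0.1198 mol; n(e⁻) = 3 × 0.1198 = 0.3594 mol
Q = 0.3594 × 96500 / 0.828 = 41890 C
t = 41890 / 0.274 = 1.529×10^5 s = 2550 min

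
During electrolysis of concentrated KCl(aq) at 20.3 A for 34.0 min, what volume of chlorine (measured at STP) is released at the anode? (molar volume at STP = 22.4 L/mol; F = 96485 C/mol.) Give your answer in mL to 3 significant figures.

Charge passed = 20.3 × 2040 = 41410 C
n(e⁻) = Q/F = 41410/96485 = 0.4292 mol
2Cl⁻ → Cl₂ + 2e⁻, so n(Cl₂) = 0.4292 / 2 = 0.2146 mol
V = 0.2146 × 22.4 = 4.807 L
= 4810 mL

4810 mL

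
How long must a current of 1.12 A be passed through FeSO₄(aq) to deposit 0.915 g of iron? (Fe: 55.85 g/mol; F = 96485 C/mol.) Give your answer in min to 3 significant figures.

n(Fe) = 0.915 / 55.85 = 0.01638 mol
Fe²⁺ + 2e⁻ → Fe, so n(e⁻) = 2 × 0.01638 = 0.03276 mol
Q = 0.03276 × 96485 = 3161 C
t = Q / I = 3161 / 1.12 = 2822 s = 47.0 min

47.0 min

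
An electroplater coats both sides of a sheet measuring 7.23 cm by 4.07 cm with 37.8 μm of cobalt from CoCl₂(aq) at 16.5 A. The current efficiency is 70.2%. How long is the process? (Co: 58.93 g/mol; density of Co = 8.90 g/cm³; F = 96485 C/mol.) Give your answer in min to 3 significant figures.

Plated area = 2 × 7.23 × 4.07 = 58.85 cm²
Volume = 58.85 × 37.8×10⁻⁴ cm = 0.2225 cm³
m(Co) = 0.2225 × 8.90 = 1.980 g
n(Co) = 1.980 / 58.93 = 0.03360 mol; n(e⁻) = 2 × 0.03360 = 0.06720 mol
Q = 0.06720 × 96485 / 0.702 = 9236 C
t = 9236 / 16.5 = 559.8 s = 9.33 min

9.33 min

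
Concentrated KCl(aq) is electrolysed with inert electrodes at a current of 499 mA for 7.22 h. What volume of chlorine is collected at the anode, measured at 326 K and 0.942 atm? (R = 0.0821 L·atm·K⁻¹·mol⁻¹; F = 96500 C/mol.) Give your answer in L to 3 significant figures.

Q = 0.499 A × 25992 s = 12970 C
Moles of electrons = 12970 / 96500 = 0.1344 mol
2Cl⁻ → Cl₂ + 2e⁻, so n(Cl₂) = 0.1344 / 2 = 0.06720 mol
V = nRT/P = 0.06720 × 0.0821 × 326 / 0.942 = 1.909 L

1.91 L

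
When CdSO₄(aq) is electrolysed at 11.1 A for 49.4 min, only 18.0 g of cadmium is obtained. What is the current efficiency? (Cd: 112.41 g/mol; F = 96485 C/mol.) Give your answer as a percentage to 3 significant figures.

93.9%

Q = 11.1 × 2964 = 32900 C
n(e⁻) = 32900 / 96485 = 0.3410 mol
Cd²⁺ + 2e⁻ → Cd, so theoretical n(Cd) = 0.1705 mol → 19.17 g
Efficiency = 18.0 / 19.17 = 0.9390 = 93.9%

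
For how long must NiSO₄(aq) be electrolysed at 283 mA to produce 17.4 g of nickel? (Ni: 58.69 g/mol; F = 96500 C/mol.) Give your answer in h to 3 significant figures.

n(Ni) = 17.4 / 58.69 = 0.2965 mol
Ni²⁺ + 2e⁻ → Ni, so n(e⁻) = 2 × 0.2965 = 0.5930 mol
Q = 0.5930 × 96500 = 57220 C
t = Q / I = 57220 / 0.283 = 2.022×10^5 s = 56.2 h

56.2 h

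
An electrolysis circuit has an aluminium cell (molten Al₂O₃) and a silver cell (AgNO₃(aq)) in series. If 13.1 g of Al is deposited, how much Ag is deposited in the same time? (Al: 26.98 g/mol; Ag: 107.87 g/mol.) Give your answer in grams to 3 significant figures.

157 g

n(Al) = 13.1 / 26.98 = 0.4855 mol
Al³⁺ + 3e⁻ → Al, so n(e⁻) = 3 × 0.4855 = 1.457 mol
The cells are in series, so the same charge (and hence the same n(e⁻) = 1.457 mol) passes through both.
Ag⁺ + e⁻ → Ag, so n(Ag) = 1.457 mol
m(Ag) = 1.457 × 107.87 = 157 g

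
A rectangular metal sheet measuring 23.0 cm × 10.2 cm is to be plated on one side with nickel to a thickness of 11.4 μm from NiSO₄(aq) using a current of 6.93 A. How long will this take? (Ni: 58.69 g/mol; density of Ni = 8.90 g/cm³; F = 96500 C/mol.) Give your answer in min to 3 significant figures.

Plated area = 23.0 × 10.2 = 234.6 cm²
Volume = 234.6 × 11.4×10⁻⁴ cm = 0.2674 cm³
m(Ni) = 0.2674 × 8.90 = 2.380 g
n(Ni) = 2.380 / 58.69 = 0.04055 mol; n(e⁻) = 2 × 0.04055 = 0.08110 mol
Q = 0.08110 × 96500 = 7826 C
t = 7826 / 6.93 = 1129 s = 18.8 min

18.8 min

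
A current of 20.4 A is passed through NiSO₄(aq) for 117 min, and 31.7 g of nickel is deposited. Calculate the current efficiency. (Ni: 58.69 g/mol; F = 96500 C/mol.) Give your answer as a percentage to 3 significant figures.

Q = 20.4 × 7020 = 1.432×10^5 C
n(e⁻) = 1.432×10^5 / 96500 = 1.484 mol
Ni²⁺ + 2e⁻ → Ni, so theoretical n(Ni) = 0.7420 mol → 43.55 g
Efficiency = 31.7 / 43.55 = 0.7279 = 72.8%

72.8%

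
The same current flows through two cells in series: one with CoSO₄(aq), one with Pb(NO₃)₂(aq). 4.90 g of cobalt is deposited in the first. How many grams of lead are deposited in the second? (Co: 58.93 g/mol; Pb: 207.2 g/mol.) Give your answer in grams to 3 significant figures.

n(Co) = 4.90 / 58.93 = 0.08315 mol
Co²⁺ + 2e⁻ → Co, so n(e⁻) = 2 × 0.08315 = 0.1663 mol
Same current for the same time ⇒ same n(e⁻) = 0.1663 mol in both cells.
Pb²⁺ + 2e⁻ → Pb, so n(Pb) = 0.1663 / 2 = 0.08315 mol
m(Pb) = 0.08315 × 207.2 = 17.2 g

17.2 g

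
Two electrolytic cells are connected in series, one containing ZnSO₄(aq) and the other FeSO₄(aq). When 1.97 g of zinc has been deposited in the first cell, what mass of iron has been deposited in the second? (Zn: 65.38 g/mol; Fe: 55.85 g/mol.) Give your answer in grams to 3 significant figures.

1.68 g

n(Zn) = 1.97 / 65.38 = 0.03013 mol
Zn²⁺ + 2e⁻ → Zn, so n(e⁻) = 2 × 0.03013 = 0.06026 mol
Same current for the same time ⇒ same n(e⁻) = 0.06026 mol in both cells.
Fe²⁺ + 2e⁻ → Fe, so n(Fe) = 0.06026 / 2 = 0.03013 mol
m(Fe) = 0.03013 × 55.85 = 1.68 g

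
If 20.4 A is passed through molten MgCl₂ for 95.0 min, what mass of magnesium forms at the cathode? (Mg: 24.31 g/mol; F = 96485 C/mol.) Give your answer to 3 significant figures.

Charge passed = 20.4 × 5700 = 1.163×10^5 C
n(e⁻) = Q/F = 1.163×10^5/96485 = 1.205 mol
Mg²⁺ + 2e⁻ → Mg, so n(Mg) = 1.205 / 2 = 0.6025 mol
m = 0.6025 × 24.31 = 14.6 g

14.6 g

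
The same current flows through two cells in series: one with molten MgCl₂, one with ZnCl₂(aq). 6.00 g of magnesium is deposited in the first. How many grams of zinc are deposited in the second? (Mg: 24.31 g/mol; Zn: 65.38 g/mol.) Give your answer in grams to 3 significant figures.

16.1 g

n(Mg) = 6.00 / 24.31 = 0.2468 mol
Mg²⁺ + 2e⁻ → Mg, so n(e⁻) = 2 × 0.2468 = 0.4936 mol
The cells are in series, so the same charge (and hence the same n(e⁻) = 0.4936 mol) passes through both.
Zn²⁺ + 2e⁻ → Zn, so n(Zn) = 0.4936 / 2 = 0.2468 mol
m(Zn) = 0.2468 × 65.38 = 16.1 g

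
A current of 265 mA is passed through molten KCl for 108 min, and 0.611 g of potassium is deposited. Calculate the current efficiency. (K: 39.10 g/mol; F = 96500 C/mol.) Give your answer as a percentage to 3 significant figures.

87.8%

Q = 0.265 × 6480 = 1717 C
n(e⁻) = 1717 / 96500 = 0.01779 mol
K⁺ + e⁻ → K, so theoretical n(K) = 0.01779 mol → 0.6956 g
Efficiency = 0.611 / 0.6956 = 0.8784 = 87.8%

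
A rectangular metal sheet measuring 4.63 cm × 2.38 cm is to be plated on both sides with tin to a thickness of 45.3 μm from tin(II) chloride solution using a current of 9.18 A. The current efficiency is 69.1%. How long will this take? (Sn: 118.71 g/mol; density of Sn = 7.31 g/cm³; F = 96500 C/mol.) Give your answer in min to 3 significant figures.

Plated area = 2 × 4.63 × 2.38 = 22.04 cm²
Volume = 22.04 × 45.3×10⁻⁴ cm = 0.09984 cm³
m(Sn) = 0.09984 × 7.31 = 0.7298 g
n(Sn) = 0.7298 / 118.71 = 0.006148 mol; n(e⁻) = 2 × 0.006148 = 0.01230 mol
Q = 0.01230 × 96500 / 0.691 = 1718 C
t = 1718 / 9.18 = 187.1 s = 3.12 min

3.12 min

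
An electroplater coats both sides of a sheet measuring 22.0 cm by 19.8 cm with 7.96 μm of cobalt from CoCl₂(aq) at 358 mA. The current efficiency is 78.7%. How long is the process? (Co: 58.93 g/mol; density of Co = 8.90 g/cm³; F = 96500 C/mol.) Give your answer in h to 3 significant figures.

19.9 h

Plated area = 2 × 22.0 × 19.8 = 871.2 cm²
Volume = 871.2 × 7.96×10⁻⁴ cm = 0.6935 cm³
m(Co) = 0.6935 × 8.90 = 6.172 g
n(Co) = 6.172 / 58.93 = 0.1047 mol; n(e⁻) = 2 × 0.1047 = 0.2094 mol
Q = 0.2094 × 96500 / 0.787 = 25680 C
t = 25680 / 0.358 = 71730 s = 19.9 h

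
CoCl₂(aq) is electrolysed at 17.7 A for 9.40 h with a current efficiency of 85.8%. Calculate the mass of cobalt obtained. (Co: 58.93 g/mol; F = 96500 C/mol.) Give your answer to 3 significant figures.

157 g

Q = 17.7 × 33840 = 5.990×10^5 C
n(e⁻) = 5.990×10^5 / 96500 = 6.207 mol
Co²⁺ + 2e⁻ → Co, so theoretical m(Co) = 3.104 × 58.93 = 182.9 g
Actual mass = 85.8% × 182.9 = 157 g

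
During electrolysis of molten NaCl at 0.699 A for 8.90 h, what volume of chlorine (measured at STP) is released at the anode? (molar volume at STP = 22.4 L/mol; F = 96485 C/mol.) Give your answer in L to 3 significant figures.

Q = 0.699 A × 32040 s = 22400 C
Moles of electrons = 22400 / 96485 = 0.2322 mol
2Cl⁻ → Cl₂ + 2e⁻, so n(Cl₂) = 0.2322 / 2 = 0.1161 mol
V = 0.1161 × 22.4 = 2.601 L

2.60 L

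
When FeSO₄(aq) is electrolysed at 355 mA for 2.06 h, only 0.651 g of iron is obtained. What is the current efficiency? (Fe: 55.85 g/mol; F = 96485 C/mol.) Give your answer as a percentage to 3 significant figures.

85.4%

Q = 0.355 × 7416 = 2633 C
n(e⁻) = 2633 / 96485 = 0.02729 mol
Fe²⁺ + 2e⁻ → Fe, so theoretical n(Fe) = 0.01365 mol → 0.7624 g
Efficiency = 0.651 / 0.7624 = 0.8539 = 85.4%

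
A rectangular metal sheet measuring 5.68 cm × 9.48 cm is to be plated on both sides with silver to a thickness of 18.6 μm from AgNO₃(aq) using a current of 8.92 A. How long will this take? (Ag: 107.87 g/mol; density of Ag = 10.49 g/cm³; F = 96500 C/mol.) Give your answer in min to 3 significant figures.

Plated area = 2 × 5.68 × 9.48 = 107.7 cm²
Volume = 107.7 × 18.6×10⁻⁴ cm = 0.2003 cm³
m(Ag) = 0.2003 × 10.49 = 2.101 g
n(Ag) = 2.101 / 107.87 = 0.01948 mol; n(e⁻) = 0.01948 mol
Q = 0.01948 × 96500 = 1880 C
t = 1880 / 8.92 = 210.8 s = 3.51 min

3.51 min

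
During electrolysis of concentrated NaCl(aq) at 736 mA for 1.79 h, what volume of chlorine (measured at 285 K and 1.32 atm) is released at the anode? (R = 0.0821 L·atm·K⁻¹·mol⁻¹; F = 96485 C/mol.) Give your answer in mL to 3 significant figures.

Charge passed = 0.736 × 6444 = 4743 C
n(e⁻) = Q/F = 4743/96485 = 0.04916 mol
2Cl⁻ → Cl₂ + 2e⁻, so n(Cl₂) = 0.04916 / 2 = 0.02458 mol
V = nRT/P = 0.02458 × 0.0821 × 285 / 1.32 = 0.4357 L
= 436 mL

436 mL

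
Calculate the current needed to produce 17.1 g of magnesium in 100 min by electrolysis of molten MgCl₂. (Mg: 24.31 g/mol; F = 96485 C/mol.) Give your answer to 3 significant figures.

n(Mg) = 17.1 / 24.31 = 0.7034 mol
Mg²⁺ + 2e⁻ → Mg, so n(e⁻) = 2 × 0.7034 = 1.407 mol
Q = 1.407 × 96485 = 1.358×10^5 C
I = Q / t = 1.358×10^5 / 6000 s = 22.6 A

22.6 A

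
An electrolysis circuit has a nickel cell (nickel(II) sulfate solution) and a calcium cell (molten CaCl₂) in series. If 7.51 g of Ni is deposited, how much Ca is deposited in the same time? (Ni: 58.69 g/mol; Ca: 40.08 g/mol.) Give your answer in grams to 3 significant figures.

5.13 g

n(Ni) = 7.51 / 58.69 = 0.1280 mol
Ni²⁺ + 2e⁻ → Ni, so n(e⁻) = 2 × 0.1280 = 0.2560 mol
In series, the same 0.2560 mol of electrons flows through the second cell.
Ca²⁺ + 2e⁻ → Ca, so n(Ca) = 0.2560 / 2 = 0.1280 mol
m(Ca) = 0.1280 × 40.08 = 5.13 g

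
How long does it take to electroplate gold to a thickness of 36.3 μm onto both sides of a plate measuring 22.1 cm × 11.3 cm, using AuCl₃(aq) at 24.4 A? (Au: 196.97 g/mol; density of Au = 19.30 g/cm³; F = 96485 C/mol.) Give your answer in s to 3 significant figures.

2110 s

Plated area = 2 × 22.1 × 11.3 = 499.5 cm²
Volume = 499.5 × 36.3×10⁻⁴ cm = 1.813 cm³
m(Au) = 1.813 × 19.30 = 34.99 g
n(Au) = 34.99 / 196.97 = 0.1776 mol; n(e⁻) = 3 × 0.1776 = 0.5328 mol
Q = 0.5328 × 96485 = 51410 C
t = 51410 / 24.4 = 2107 s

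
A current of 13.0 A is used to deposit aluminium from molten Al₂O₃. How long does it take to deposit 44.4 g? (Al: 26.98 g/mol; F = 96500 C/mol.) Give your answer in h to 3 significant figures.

n(Al) = 44.4 / 26.98 = 1.646 mol
Al³⁺ + 3e⁻ → Al, so n(e⁻) = 3 × 1.646 = 4.938 mol
Q = 4.938 × 96500 = 4.765×10^5 C
t = Q / I = 4.765×10^5 / 13.0 = 36650 s = 10.2 h

10.2 h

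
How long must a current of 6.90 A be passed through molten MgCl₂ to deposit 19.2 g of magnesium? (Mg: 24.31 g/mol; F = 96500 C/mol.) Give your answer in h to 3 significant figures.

n(Mg) = 19.2 / 24.31 = 0.7898 mol
Mg²⁺ + 2e⁻ → Mg, so n(e⁻) = 2 × 0.7898 = 1.580 mol
Q = 1.580 × 96500 = 1.525×10^5 C
t = Q / I = 1.525×10^5 / 6.90 = 22100 s = 6.14 h

6.14 h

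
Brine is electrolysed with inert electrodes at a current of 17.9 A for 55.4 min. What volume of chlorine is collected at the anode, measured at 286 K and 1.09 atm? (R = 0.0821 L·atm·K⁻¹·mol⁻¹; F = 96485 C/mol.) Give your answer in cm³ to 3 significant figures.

6640 cm³

Charge passed = 17.9 × 3324 = 59500 C
n(e⁻) = Q/F = 59500/96485 = 0.6167 mol
2Cl⁻ → Cl₂ + 2e⁻, so n(Cl₂) = 0.6167 / 2 = 0.3084 mol
V = nRT/P = 0.3084 × 0.0821 × 286 / 1.09 = 6.644 L
= 6640 cm³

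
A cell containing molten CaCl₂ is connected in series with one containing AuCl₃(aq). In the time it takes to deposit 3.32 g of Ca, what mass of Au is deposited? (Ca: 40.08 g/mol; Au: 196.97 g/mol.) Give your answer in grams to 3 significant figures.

10.9 g

n(Ca) = 3.32 / 40.08 = 0.08283 mol
Ca²⁺ + 2e⁻ → Ca, so n(e⁻) = 2 × 0.08283 = 0.1657 mol
The cells are in series, so the same charge (and hence the same n(e⁻) = 0.1657 mol) passes through both.
Au³⁺ + 3e⁻ → Au, so n(Au) = 0.1657 / 3 = 0.05523 mol
m(Au) = 0.05523 × 196.97 = 10.9 g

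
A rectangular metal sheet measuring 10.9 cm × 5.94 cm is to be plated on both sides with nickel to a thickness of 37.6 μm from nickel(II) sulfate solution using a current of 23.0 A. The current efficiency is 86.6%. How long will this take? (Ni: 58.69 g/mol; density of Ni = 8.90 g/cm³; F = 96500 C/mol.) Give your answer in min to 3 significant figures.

Plated area = 2 × 10.9 × 5.94 = 129.5 cm²
Volume = 129.5 × 37.6×10⁻⁴ cm = 0.4869 cm³
m(Ni) = 0.4869 × 8.90 = 4.333 g
n(Ni) = 4.333 / 58.69 = 0.07383 mol; n(e⁻) = 2 × 0.07383 = 0.1477 mol
Q = 0.1477 × 96500 / 0.866 = 16460 C
t = 16460 / 23.0 = 715.7 s = 11.9 min

11.9 min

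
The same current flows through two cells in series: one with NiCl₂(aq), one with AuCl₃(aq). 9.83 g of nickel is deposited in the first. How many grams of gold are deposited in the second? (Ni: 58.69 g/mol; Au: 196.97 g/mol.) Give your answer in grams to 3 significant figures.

22.0 g

n(Ni) = 9.83 / 58.69 = 0.1675 mol
Ni²⁺ + 2e⁻ → Ni, so n(e⁻) = 2 × 0.1675 = 0.3350 mol
The cells are in series, so the same charge (and hence the same n(e⁻) = 0.3350 mol) passes through both.
Au³⁺ + 3e⁻ → Au, so n(Au) = 0.3350 / 3 = 0.1117 mol
m(Au) = 0.1117 × 196.97 = 22.0 g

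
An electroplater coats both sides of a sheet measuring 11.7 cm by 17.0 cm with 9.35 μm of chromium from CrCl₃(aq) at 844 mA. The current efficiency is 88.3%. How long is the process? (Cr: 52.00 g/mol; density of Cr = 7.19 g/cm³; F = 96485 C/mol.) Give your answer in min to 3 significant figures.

Plated area = 2 × 11.7 × 17.0 = 397.8 cm²
Volume = 397.8 × 9.35×10⁻⁴ cm = 0.3719 cm³
m(Cr) = 0.3719 × 7.19 = 2.674 g
n(Cr) = 2.674 / 52.00 = 0.05142 mol; n(e⁻) = 3 × 0.05142 = 0.1543 mol
Q = 0.1543 × 96485 / 0.883 = 16860 C
t = 16860 / 0.844 = 19980 s = 333 min

333 min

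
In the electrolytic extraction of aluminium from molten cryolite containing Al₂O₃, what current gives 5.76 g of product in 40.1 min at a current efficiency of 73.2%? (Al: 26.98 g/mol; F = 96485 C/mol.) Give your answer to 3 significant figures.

n(Al) = 5.76 / 26.98 = 0.2135 mol
Al³⁺ + 3e⁻ → Al, so n(e⁻) = 3 × 0.2135 = 0.6405 mol
Q = 0.6405 × 96485 / 0.732 = 84420 C
I = Q / t = 84420 / 2406 s = 35.1 A

35.1 A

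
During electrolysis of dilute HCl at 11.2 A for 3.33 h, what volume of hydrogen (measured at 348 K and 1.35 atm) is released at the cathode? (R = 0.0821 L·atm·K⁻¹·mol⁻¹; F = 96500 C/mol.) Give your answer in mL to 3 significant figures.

14700 mL

Q = It = 11.2 × 11988 = 1.343×10^5 C
n(e⁻) = 1.343×10^5 / 96500 = 1.392 mol
2H⁺ + 2e⁻ → H₂, so n(H₂) = 1.392 / 2 = 0.6960 mol
V = nRT/P = 0.6960 × 0.0821 × 348 / 1.35 = 14.73 L
= 14700 mL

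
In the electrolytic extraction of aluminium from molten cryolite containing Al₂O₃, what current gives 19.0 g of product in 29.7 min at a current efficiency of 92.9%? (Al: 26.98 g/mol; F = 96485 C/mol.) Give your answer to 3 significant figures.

n(Al) = 19.0 / 26.98 = 0.7042 mol
Al³⁺ + 3e⁻ → Al, so n(e⁻) = 3 × 0.7042 = 2.113 mol
Q = 2.113 × 96485 / 0.929 = 2.195×10^5 C
I = Q / t = 2.195×10^5 / 1782 s = 123 A

123 A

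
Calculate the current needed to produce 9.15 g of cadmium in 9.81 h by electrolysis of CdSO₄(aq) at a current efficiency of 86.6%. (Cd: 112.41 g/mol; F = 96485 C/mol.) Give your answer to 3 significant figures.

0.514 A

n(Cd) = 9.15 / 112.41 = 0.08140 mol
Cd²⁺ + 2e⁻ → Cd, so n(e⁻) = 2 × 0.08140 = 0.1628 mol
Q = 0.1628 × 96485 / 0.866 = 18140 C
I = Q / t = 18140 / 35316 s = 0.514 A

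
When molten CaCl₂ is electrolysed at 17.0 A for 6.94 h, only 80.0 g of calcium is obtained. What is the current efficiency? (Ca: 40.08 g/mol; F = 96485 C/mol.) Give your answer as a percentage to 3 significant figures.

Q = 17.0 × 24984 = 4.247×10^5 C
n(e⁻) = 4.247×10^5 / 96485 = 4.402 mol
Ca²⁺ + 2e⁻ → Ca, so theoretical n(Ca) = 2.201 mol → 88.22 g
Efficiency = 80.0 / 88.22 = 0.9068 = 90.7%

90.7%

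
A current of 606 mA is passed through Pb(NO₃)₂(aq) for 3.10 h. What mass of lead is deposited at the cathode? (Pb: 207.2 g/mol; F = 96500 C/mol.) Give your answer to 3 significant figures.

7.26 g

Q = 0.606 A × 11160 s = 6763 C
Moles of electrons = 6763 / 96500 = 0.07008 mol
Pb²⁺ + 2e⁻ → Pb, so n(Pb) = 0.07008 / 2 = 0.03504 mol
m = 0.03504 × 207.2 = 7.26 g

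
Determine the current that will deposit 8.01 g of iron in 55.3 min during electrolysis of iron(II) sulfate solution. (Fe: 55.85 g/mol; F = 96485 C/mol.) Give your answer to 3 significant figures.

8.34 A

n(Fe) = 8.01 / 55.85 = 0.1434 mol
Fe²⁺ + 2e⁻ → Fe, so n(e⁻) = 2 × 0.1434 = 0.2868 mol
Q = 0.2868 × 96485 = 27670 C
I = Q / t = 27670 / 3318 s = 8.34 A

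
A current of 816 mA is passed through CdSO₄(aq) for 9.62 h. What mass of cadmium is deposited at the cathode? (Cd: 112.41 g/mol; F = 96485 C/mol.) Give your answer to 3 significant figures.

16.5 g

Q = It = 0.816 × 34632 = 28260 C
Moles of electrons = 28260 / 96485 = 0.2929 mol
Cd²⁺ + 2e⁻ → Cd, so n(Cd) = 0.2929 / 2 = 0.1465 mol
m = 0.1465 × 112.41 = 16.5 g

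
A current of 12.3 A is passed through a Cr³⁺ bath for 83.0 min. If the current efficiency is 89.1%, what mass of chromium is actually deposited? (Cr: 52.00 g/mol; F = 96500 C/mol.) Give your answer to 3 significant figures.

Q = 12.3 × 4980 = 61250 C
n(e⁻) = 61250 / 96500 = 0.6347 mol
Cr³⁺ + 3e⁻ → Cr, so theoretical m(Cr) = 0.2116 × 52.00 = 11.00 g
Actual mass = 89.1% × 11.00 = 9.80 g

9.80 g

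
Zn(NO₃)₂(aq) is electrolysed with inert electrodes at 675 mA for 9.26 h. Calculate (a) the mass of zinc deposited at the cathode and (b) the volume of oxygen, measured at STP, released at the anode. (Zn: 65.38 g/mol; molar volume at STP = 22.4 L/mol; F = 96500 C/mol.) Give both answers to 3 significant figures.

7.62 g Zn; 1.31 L O₂

Q = 0.675 × 33336 = 22500 C; n(e⁻) = 22500 / 96500 = 0.2332 mol
Cathode: Zn²⁺ + 2e⁻ → Zn → n(Zn) = 0.2332/2 = 0.1166 mol → 7.62 g
Anode: 2H₂O → O₂ + 4H⁺ + 4e⁻ → n(O₂) = 0.2332/4 = 0.05830 mol → 1.31 L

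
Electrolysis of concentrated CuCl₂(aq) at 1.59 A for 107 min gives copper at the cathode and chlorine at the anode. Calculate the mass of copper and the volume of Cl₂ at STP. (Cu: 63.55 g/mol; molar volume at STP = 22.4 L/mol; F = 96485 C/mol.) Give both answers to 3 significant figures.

3.36 g Cu; 1.18 L Cl₂

Q = 1.59 × 6420 = 10210 C; n(e⁻) = 10210 / 96485 = 0.1058 mol
Cathode: Cu²⁺ + 2e⁻ → Cu → n(Cu) = 0.1058/2 = 0.05290 mol → 3.36 g
Anode: 2Cl⁻ → Cl₂ + 2e⁻ → n(Cl₂) = 0.1058/2 = 0.05290 mol → 1.18 L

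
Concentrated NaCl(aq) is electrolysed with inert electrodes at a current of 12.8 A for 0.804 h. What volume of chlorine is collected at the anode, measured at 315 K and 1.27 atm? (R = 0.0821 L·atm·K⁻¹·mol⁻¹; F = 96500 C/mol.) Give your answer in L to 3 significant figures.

3.91 L

Charge passed = 12.8 × 2894.4 = 37050 C
n(e⁻) = 37050 / 96500 = 0.3839 mol
2Cl⁻ → Cl₂ + 2e⁻, so n(Cl₂) = 0.3839 / 2 = 0.1920 mol
V = nRT/P = 0.1920 × 0.0821 × 315 / 1.27 = 3.910 L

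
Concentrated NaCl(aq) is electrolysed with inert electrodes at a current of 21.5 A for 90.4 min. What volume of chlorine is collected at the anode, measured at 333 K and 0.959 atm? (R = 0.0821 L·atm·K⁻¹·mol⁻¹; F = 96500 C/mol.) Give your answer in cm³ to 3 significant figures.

17200 cm³

Charge passed = 21.5 × 5424 = 1.166×10^5 C
Moles of electrons = 1.166×10^5 / 96500 = 1.208 mol
2Cl⁻ → Cl₂ + 2e⁻, so n(Cl₂) = 1.208 / 2 = 0.6040 mol
V = nRT/P = 0.6040 × 0.0821 × 333 / 0.959 = 17.22 L
= 17200 cm³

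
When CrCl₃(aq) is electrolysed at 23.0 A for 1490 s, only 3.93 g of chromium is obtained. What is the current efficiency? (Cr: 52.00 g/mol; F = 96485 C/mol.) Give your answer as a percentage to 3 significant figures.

63.8%

Q = 23.0 × 1490 = 34270 C
n(e⁻) = 34270 / 96485 = 0.3552 mol
Cr³⁺ + 3e⁻ → Cr, so theoretical n(Cr) = 0.1184 mol → 6.157 g
Efficiency = 3.93 / 6.157 = 0.6383 = 63.8%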